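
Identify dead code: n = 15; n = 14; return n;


first assignment to n is overwritten before any read
Dead: 'n = 15'


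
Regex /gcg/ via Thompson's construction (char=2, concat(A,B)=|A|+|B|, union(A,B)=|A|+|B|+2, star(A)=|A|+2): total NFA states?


Syntax tree has 3 char leaf(s), 0 union(s), 0 star(s)
chars contribute 3×2 = 6; each union adds +2; each star adds +2
Total: 6 + 0 + 0 = 6 states


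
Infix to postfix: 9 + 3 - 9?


Left to right (same or higher precedence on left)
Postfix: 9 3 + 9 -


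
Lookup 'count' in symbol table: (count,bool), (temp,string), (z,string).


Lookup 'count' → type bool


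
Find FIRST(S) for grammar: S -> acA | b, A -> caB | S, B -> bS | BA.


Per alternative of S: FIRST(acA) = {a}; FIRST(b) = {b}
FIRST(S) = {a, b}


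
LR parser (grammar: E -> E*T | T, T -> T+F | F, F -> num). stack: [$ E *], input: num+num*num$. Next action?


no handle ('E*' is not any RHS); shift 'num'
Action: shift


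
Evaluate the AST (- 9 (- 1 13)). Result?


Evaluate inner: (- 1 13) = -12
Evaluate root: (- 9 -12) = 21
Result: 21


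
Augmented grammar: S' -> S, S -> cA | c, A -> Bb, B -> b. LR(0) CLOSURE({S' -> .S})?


Start: S' -> .S
For each item with dot before a nonterminal B, add B -> .γ for every B-production
Closure: [S' -> .S, S -> .cA, S -> .c]


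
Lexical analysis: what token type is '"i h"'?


Pattern: double-quoted sequence
Type: STRING_LITERAL


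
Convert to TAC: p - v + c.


Break into single-operator statements:
t1 = p - v
t2 = t1 + c


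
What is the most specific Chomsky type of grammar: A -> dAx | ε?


Single nonterminal LHS, but d^n x^n is not regular
Classification: Type 2 (Context-Free)


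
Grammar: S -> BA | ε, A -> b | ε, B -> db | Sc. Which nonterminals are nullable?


A nonterminal is nullable iff some alternative derives ε (directly, or every symbol in it is nullable)
Nullable: {A, S}


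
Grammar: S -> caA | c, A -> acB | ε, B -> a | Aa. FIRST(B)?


Per alternative of B: FIRST(a) = {a}; FIRST(Aa) = {a}
FIRST(B) = {a}


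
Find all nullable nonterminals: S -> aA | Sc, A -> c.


A nonterminal is nullable iff some alternative derives ε (directly, or every symbol in it is nullable)
Nullable: {}


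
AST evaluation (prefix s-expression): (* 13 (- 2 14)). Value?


Evaluate inner: (- 2 14) = -12
Evaluate root: (* 13 -12) = -156
Result: -156


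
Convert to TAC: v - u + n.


Break into single-operator statements:
t1 = v - u
t2 = t1 + n


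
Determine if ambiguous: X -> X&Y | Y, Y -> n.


precedence layered via separate nonterminal Y: deterministic
Unambiguous


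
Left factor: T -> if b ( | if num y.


Common prefix: 'if'
Factored: T -> if T', T' -> b ( | num y


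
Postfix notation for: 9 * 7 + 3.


Left to right (same or higher precedence on left)
Postfix: 9 7 * 3 +


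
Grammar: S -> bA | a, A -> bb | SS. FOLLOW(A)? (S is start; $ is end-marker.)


$ ∈ FOLLOW(S). For each A -> αBβ: add FIRST(β)\{ε} to FOLLOW(B); if β nullable, add FOLLOW(A).
FOLLOW(A) = {$, a, b}


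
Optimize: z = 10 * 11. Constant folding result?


10 * 11 = 110 at compile time
Optimized: z = 110


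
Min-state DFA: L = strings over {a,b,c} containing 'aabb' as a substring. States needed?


KMP-style automaton: 4 progress states + 1 absorbing accept = 5
Minimal DFA: 5 states


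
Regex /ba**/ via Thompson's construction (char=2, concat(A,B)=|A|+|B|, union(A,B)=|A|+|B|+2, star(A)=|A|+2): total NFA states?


Syntax tree has 2 char leaf(s), 0 union(s), 2 star(s)
chars contribute 2×2 = 4; each union adds +2; each star adds +2
Total: 4 + 0 + 4 = 8 states


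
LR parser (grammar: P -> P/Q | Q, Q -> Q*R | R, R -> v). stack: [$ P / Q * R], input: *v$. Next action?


handle 'Q*R' on top
Action: reduce (Q -> Q*R)


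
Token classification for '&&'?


Pattern: operator symbol
Type: OPERATOR


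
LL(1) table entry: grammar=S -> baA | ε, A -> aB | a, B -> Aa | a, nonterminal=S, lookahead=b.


For [S, b]: 'b' ∈ FIRST(baA)
Entry: S -> baA


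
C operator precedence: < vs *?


'*' is multiplicative (level 10); '<' is relational (level 7)
Higher level binds tighter
'*' has higher precedence than '<'


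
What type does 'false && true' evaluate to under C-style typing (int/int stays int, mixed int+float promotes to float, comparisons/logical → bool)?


Operand types: bool && bool
Rule: logical operators take bool operands and yield bool
Result type: bool


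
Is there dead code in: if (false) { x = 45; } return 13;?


condition is constant false, so the whole block is unreachable
Dead: 'if (false) { x = 45; }'


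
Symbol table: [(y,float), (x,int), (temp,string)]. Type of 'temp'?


Lookup 'temp' → type string


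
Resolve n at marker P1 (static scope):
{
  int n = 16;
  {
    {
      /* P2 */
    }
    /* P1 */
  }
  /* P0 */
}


P1's block does not declare n; resolves to the enclosing declaration at depth 0
n = 16


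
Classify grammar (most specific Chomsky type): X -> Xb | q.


Left-linear: every RHS is a terminal or one nonterminal followed by a terminal
Classification: Type 3 (Regular)


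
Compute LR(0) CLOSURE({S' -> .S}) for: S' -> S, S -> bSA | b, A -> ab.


Start: S' -> .S
For each item with dot before a nonterminal B, add B -> .γ for every B-production
Closure: [S' -> .S, S -> .bSA, S -> .b]


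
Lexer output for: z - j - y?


Scan left to right, longest-match per lexeme
Tokens: ID(z), OP(-), ID(j), OP(-), ID(y)


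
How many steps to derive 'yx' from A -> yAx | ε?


Derivation: A => yAx => yx
Steps: 2


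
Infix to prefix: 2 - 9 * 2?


'*' binds tighter: tree is (- 2 (* 9 2))
Prefix: - 2 * 9 2


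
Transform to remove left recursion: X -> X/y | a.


Left-recursive alternatives: X/y; non-recursive: a
Introduce X': X -> aX', X' -> /yX' | ε


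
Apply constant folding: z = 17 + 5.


17 + 5 = 22 at compile time
Optimized: z = 22


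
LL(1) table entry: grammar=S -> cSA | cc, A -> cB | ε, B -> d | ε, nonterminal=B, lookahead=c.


For [B, c]: ε is nullable and 'c' ∈ FOLLOW(B)
Entry: B -> ε


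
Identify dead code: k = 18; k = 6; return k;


first assignment to k is overwritten before any read
Dead: 'k = 18'


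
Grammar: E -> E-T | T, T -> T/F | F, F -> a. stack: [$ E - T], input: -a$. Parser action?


handle 'E-T' on top; lookahead ∈ FOLLOW(E) = {-, $}
Action: reduce (E -> E-T)


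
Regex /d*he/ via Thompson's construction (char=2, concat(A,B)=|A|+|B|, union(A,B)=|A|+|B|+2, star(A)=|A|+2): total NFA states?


Syntax tree has 3 char leaf(s), 0 union(s), 1 star(s)
chars contribute 3×2 = 6; each union adds +2; each star adds +2
Total: 6 + 0 + 2 = 8 states


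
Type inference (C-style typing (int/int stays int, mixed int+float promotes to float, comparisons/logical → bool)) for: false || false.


Operand types: bool || bool
Rule: logical operators take bool operands and yield bool
Result type: bool


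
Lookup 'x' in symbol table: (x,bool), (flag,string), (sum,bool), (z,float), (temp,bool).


Lookup 'x' → type bool


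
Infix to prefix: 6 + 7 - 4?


left-to-right (same/higher precedence on left): tree is (- (+ 6 7) 4)
Prefix: - + 6 7 4


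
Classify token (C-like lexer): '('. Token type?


Pattern: delimiter/punctuation
Type: PUNCTUATION


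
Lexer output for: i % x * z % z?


Scan left to right, longest-match per lexeme
Tokens: ID(i), OP(%), ID(x), OP(*), ID(z), OP(%), ID(z)


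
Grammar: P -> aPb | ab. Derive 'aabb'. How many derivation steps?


Derivation: P => aPb => aabb
Steps: 2


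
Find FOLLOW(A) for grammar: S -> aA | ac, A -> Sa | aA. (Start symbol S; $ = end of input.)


$ ∈ FOLLOW(S). For each A -> αBβ: add FIRST(β)\{ε} to FOLLOW(B); if β nullable, add FOLLOW(A).
FOLLOW(A) = {$, a}


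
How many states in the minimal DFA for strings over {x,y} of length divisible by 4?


Track length mod 4: states 0..3, accept at 0
Minimal DFA: 4 states


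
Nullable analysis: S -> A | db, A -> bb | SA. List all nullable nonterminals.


A nonterminal is nullable iff some alternative derives ε (directly, or every symbol in it is nullable)
Nullable: {}


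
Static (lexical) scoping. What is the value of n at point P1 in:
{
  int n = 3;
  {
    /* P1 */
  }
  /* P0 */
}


P1's block does not declare n; resolves to the enclosing declaration at depth 0
n = 3


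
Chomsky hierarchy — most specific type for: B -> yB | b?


Right-linear: every RHS is a terminal or a terminal followed by one nonterminal
Classification: Type 3 (Regular)


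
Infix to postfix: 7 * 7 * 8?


Left to right (same or higher precedence on left)
Postfix: 7 7 * 8 *


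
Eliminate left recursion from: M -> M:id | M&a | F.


Left-recursive alternatives: M:id, M&a; non-recursive: F
Introduce M': M -> FM', M' -> :idM' | &aM' | ε


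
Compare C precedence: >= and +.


'+' is additive (level 9); '>=' is relational (level 7)
Higher level binds tighter
'+' has higher precedence than '>='


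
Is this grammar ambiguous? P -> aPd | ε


balanced a^n…d^n: each string has a unique parse
Unambiguous


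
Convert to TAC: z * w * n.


Break into single-operator statements:
t1 = z * w
t2 = t1 * n


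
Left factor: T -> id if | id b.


Common prefix: 'id'
Factored: T -> id T', T' -> if | b


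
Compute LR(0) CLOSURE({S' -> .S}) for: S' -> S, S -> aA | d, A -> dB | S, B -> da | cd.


Start: S' -> .S
For each item with dot before a nonterminal B, add B -> .γ for every B-production
Closure: [S' -> .S, S -> .aA, S -> .d]


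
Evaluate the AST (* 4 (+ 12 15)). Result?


Evaluate inner: (+ 12 15) = 27
Evaluate root: (* 4 27) = 108
Result: 108


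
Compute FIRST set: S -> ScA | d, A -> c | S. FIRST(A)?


Per alternative of A: FIRST(c) = {c}; FIRST(S) = {d}
FIRST(A) = {c, d}


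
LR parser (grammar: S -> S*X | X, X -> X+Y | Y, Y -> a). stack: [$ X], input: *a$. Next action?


lookahead ∉ {+} so X won't extend; reduce S -> X
Action: reduce (S -> X)


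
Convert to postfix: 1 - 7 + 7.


Left to right (same or higher precedence on left)
Postfix: 1 7 - 7 +


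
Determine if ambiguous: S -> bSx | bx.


balanced b^n…x^n: each string has a unique parse
Unambiguous


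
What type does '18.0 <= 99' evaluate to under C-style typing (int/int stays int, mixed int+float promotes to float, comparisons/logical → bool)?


Operand types: float <= int
Rule: comparison yields bool
Result type: bool


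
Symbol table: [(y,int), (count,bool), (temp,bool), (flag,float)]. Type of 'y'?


Lookup 'y' → type int


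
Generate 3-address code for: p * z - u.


Break into single-operator statements:
t1 = p * z
t2 = t1 - u


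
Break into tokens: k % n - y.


Scan left to right, longest-match per lexeme
Tokens: ID(k), OP(%), ID(n), OP(-), ID(y)


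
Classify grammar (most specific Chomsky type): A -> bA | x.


Right-linear: every RHS is a terminal or a terminal followed by one nonterminal
Classification: Type 3 (Regular)


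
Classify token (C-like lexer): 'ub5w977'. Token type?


Pattern: letter/underscore followed by alphanumerics, not a keyword
Type: IDENTIFIER


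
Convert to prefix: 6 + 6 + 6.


left-to-right (same/higher precedence on left): tree is (+ (+ 6 6) 6)
Prefix: + + 6 6 6


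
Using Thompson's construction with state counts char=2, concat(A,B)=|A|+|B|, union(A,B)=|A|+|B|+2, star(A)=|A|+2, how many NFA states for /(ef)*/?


Syntax tree has 2 char leaf(s), 0 union(s), 1 star(s)
chars contribute 2×2 = 4; each union adds +2; each star adds +2
Total: 4 + 0 + 2 = 6 states


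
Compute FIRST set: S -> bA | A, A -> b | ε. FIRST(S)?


Per alternative of S: FIRST(bA) = {b}; FIRST(A) = {b, ε}
FIRST(S) = {b, ε}


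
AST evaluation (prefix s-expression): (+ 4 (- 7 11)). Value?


Evaluate inner: (- 7 11) = -4
Evaluate root: (+ 4 -4) = 0
Result: 0


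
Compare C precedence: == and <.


'<' is relational (level 7); '==' is equality (level 6)
Higher level binds tighter
'<' has higher precedence than '=='


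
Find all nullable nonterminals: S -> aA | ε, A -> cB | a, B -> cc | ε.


A nonterminal is nullable iff some alternative derives ε (directly, or every symbol in it is nullable)
Nullable: {B, S}


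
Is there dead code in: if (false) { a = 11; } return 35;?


condition is constant false, so the whole block is unreachable
Dead: 'if (false) { a = 11; }'


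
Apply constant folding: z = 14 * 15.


14 * 15 = 210 at compile time
Optimized: z = 210


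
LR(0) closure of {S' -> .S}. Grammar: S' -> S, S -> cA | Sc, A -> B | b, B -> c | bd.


Start: S' -> .S
For each item with dot before a nonterminal B, add B -> .γ for every B-production
Closure: [S' -> .S, S -> .cA, S -> .Sc]


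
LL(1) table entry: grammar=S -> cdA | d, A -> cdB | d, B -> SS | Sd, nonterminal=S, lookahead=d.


For [S, d]: 'd' ∈ FIRST(d)
Entry: S -> d


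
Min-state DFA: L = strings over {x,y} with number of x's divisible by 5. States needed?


Track (count of x) mod 5: states 0..4, accept at 0
Minimal DFA: 5 states


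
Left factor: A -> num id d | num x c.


Common prefix: 'num'
Factored: A -> num A', A' -> id d | x c


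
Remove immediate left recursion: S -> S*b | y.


Left-recursive alternatives: S*b; non-recursive: y
Introduce S': S -> yS', S' -> *bS' | ε


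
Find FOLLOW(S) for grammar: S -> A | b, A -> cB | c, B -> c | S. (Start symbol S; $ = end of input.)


$ ∈ FOLLOW(S). For each A -> αBβ: add FIRST(β)\{ε} to FOLLOW(B); if β nullable, add FOLLOW(A).
FOLLOW(S) = {$}


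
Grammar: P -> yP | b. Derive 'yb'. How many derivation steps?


Derivation: P => yP => yb
Steps: 2


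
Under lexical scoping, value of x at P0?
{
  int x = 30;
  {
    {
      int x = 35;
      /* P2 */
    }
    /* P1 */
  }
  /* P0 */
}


x declared in the same block as P0
x = 30


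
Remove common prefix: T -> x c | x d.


Common prefix: 'x'
Factored: T -> x T', T' -> c | d


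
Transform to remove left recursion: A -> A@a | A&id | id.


Left-recursive alternatives: A@a, A&id; non-recursive: id
Introduce A': A -> idA', A' -> @aA' | &idA' | ε


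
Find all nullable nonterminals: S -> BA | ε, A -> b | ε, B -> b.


A nonterminal is nullable iff some alternative derives ε (directly, or every symbol in it is nullable)
Nullable: {A, S}


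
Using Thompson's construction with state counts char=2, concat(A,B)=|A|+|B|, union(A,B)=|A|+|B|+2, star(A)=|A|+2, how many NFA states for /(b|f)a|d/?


Syntax tree has 4 char leaf(s), 2 union(s), 0 star(s)
chars contribute 4×2 = 8; each union adds +2; each star adds +2
Total: 8 + 4 + 0 = 12 states


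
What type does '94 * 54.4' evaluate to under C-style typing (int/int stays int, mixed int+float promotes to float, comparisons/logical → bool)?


Operand types: int * float
Rule: mixed int/float promotes to float; int/int stays int
Result type: float


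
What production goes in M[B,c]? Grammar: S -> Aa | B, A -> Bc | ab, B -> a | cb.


For [B, c]: 'c' ∈ FIRST(cb)
Entry: B -> cb


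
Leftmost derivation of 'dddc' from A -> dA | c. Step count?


Derivation: A => dA => ddA => dddA => dddc
Steps: 4


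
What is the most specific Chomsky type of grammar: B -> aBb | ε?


Single nonterminal LHS, but a^n b^n is not regular
Classification: Type 2 (Context-Free)


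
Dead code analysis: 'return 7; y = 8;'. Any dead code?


statement follows a return and is unreachable
Dead: 'y = 8'


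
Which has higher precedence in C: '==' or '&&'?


'==' is equality (level 6); '&&' is logical AND (level 2)
Higher level binds tighter
'==' has higher precedence than '&&'


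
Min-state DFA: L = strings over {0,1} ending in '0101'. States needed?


Track the longest suffix of input matching a prefix of '0101': 5 classes (prefixes of length 0..4)
Minimal DFA: 5 states


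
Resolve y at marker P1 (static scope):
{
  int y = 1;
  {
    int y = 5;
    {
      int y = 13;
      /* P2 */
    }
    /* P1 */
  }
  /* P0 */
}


y declared in the same block as P1
y = 5


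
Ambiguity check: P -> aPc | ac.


balanced a^n…c^n: each string has a unique parse
Unambiguous


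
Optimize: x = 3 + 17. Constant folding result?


3 + 17 = 20 at compile time
Optimized: x = 20


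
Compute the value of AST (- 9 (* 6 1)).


Evaluate inner: (* 6 1) = 6
Evaluate root: (- 9 6) = 3
Result: 3


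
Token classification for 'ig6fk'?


Pattern: letter/underscore followed by alphanumerics, not a keyword
Type: IDENTIFIER


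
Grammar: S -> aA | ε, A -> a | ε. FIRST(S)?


Per alternative of S: FIRST(aA) = {a}; FIRST(ε) = {ε}
FIRST(S) = {a, ε}


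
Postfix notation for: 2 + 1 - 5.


Left to right (same or higher precedence on left)
Postfix: 2 1 + 5 -


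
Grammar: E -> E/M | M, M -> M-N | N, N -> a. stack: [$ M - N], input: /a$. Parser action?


handle 'M-N' on top
Action: reduce (M -> M-N)


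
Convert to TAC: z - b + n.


Break into single-operator statements:
t1 = z - b
t2 = t1 + n


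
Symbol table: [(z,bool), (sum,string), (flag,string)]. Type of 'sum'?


Lookup 'sum' → type string


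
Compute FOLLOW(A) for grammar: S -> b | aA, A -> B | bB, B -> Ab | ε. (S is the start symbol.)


$ ∈ FOLLOW(S). For each A -> αBβ: add FIRST(β)\{ε} to FOLLOW(B); if β nullable, add FOLLOW(A).
FOLLOW(A) = {$, b}


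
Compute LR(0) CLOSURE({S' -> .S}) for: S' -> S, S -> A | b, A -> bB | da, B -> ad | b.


Start: S' -> .S
For each item with dot before a nonterminal B, add B -> .γ for every B-production
Closure: [S' -> .S, S -> .A, S -> .b, A -> .bB, A -> .da]


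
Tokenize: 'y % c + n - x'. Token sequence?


Scan left to right, longest-match per lexeme
Tokens: ID(y), OP(%), ID(c), OP(+), ID(n), OP(-), ID(x)


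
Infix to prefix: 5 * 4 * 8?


left-to-right (same/higher precedence on left): tree is (* (* 5 4) 8)
Prefix: * * 5 4 8


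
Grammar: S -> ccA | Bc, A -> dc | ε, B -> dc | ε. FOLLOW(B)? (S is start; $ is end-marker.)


$ ∈ FOLLOW(S). For each A -> αBβ: add FIRST(β)\{ε} to FOLLOW(B); if β nullable, add FOLLOW(A).
FOLLOW(B) = {c}


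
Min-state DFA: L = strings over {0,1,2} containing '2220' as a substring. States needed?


KMP-style automaton: 4 progress states + 1 absorbing accept = 5
Minimal DFA: 5 states


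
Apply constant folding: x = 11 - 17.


11 - 17 = -6 at compile time
Optimized: x = -6


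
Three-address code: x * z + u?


Break into single-operator statements:
t1 = x * z
t2 = t1 + u


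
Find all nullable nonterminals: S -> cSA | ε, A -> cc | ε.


A nonterminal is nullable iff some alternative derives ε (directly, or every symbol in it is nullable)
Nullable: {A, S}


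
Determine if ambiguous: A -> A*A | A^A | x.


'x*x^x' has two parse trees (no precedence encoded between * and ^)
Ambiguous


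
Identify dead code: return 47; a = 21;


statement follows a return and is unreachable
Dead: 'a = 21'


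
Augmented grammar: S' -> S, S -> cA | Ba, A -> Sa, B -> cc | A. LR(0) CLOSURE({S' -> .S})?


Start: S' -> .S
For each item with dot before a nonterminal B, add B -> .γ for every B-production
Closure: [S' -> .S, S -> .cA, S -> .Ba, B -> .cc, B -> .A, A -> .Sa]


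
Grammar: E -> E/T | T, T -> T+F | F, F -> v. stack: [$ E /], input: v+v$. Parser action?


no handle ('E/' is not any RHS); shift 'v'
Action: shift


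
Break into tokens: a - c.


Scan left to right, longest-match per lexeme
Tokens: ID(a), OP(-), ID(c)


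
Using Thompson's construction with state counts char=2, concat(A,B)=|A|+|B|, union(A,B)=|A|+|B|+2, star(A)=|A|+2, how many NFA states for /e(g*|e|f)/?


Syntax tree has 4 char leaf(s), 2 union(s), 1 star(s)
chars contribute 4×2 = 8; each union adds +2; each star adds +2
Total: 8 + 4 + 2 = 14 states


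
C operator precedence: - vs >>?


'-' is additive (level 9); '>>' is shift (level 8)
Higher level binds tighter
'-' has higher precedence than '>>'


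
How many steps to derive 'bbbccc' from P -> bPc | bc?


Derivation: P => bPc => bbPcc => bbbccc
Steps: 3


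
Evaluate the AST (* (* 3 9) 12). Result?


Evaluate inner: (* 3 9) = 27
Evaluate root: (* 27 12) = 324
Result: 324


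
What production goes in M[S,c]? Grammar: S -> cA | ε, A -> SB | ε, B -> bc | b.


For [S, c]: 'c' ∈ FIRST(cA)
Entry: S -> cA


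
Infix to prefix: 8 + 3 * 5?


'*' binds tighter: tree is (+ 8 (* 3 5))
Prefix: + 8 * 3 5


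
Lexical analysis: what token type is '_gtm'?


Pattern: letter/underscore followed by alphanumerics, not a keyword
Type: IDENTIFIER


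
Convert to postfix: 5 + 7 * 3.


* has higher precedence, evaluate 7*3 first
Postfix: 5 7 3 * +


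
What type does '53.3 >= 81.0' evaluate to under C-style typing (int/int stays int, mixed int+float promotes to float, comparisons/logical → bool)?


Operand types: float >= float
Rule: comparison yields bool
Result type: bool


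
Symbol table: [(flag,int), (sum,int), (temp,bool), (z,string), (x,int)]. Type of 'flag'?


Lookup 'flag' → type int


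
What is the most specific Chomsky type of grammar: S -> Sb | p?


Left-linear: every RHS is a terminal or one nonterminal followed by a terminal
Classification: Type 3 (Regular)


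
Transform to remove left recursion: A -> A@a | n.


Left-recursive alternatives: A@a; non-recursive: n
Introduce A': A -> nA', A' -> @aA' | ε


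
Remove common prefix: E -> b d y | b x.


Common prefix: 'b'
Factored: E -> b E', E' -> d y | x


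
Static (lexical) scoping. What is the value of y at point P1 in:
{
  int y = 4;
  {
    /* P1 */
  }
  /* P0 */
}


P1's block does not declare y; resolves to the enclosing declaration at depth 0
y = 4


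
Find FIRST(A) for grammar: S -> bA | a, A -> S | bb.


Per alternative of A: FIRST(S) = {a, b}; FIRST(bb) = {b}
FIRST(A) = {a, b}


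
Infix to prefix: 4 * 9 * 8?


left-to-right (same/higher precedence on left): tree is (* (* 4 9) 8)
Prefix: * * 4 9 8


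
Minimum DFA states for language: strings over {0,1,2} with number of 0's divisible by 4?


Track (count of 0) mod 4: states 0..3, accept at 0
Minimal DFA: 4 states


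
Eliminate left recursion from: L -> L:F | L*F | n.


Left-recursive alternatives: L:F, L*F; non-recursive: n
Introduce L': L -> nL', L' -> :FL' | *FL' | ε


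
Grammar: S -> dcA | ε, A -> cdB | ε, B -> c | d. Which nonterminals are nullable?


A nonterminal is nullable iff some alternative derives ε (directly, or every symbol in it is nullable)
Nullable: {A, S}


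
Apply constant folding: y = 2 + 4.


2 + 4 = 6 at compile time
Optimized: y = 6


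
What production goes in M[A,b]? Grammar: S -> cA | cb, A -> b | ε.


For [A, b]: 'b' ∈ FIRST(b)
Entry: A -> b


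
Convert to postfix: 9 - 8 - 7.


Left to right (same or higher precedence on left)
Postfix: 9 8 - 7 -


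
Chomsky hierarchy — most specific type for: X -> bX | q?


Right-linear: every RHS is a terminal or a terminal followed by one nonterminal
Classification: Type 3 (Regular)


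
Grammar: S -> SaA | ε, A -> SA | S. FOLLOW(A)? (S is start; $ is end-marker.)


$ ∈ FOLLOW(S). For each A -> αBβ: add FIRST(β)\{ε} to FOLLOW(B); if β nullable, add FOLLOW(A).
FOLLOW(A) = {$, a}


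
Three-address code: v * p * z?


Break into single-operator statements:
t1 = v * p
t2 = t1 * z


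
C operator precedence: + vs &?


'+' is additive (level 9); '&' is bitwise AND (level 5)
Higher level binds tighter
'+' has higher precedence than '&'


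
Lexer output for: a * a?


Scan left to right, longest-match per lexeme
Tokens: ID(a), OP(*), ID(a)


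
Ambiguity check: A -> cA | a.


right-linear, alternatives start with distinct terminals 'c' vs 'a': unique leftmost derivation
Unambiguous


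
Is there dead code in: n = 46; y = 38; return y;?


n is assigned but never read
Dead: 'n = 46'


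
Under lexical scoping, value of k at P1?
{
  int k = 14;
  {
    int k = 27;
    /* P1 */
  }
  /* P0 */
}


k declared in the same block as P1
k = 27


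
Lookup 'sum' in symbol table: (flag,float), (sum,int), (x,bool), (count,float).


Lookup 'sum' → type int


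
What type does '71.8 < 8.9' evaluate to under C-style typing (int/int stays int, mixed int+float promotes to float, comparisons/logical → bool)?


Operand types: float < float
Rule: comparison yields bool
Result type: bool


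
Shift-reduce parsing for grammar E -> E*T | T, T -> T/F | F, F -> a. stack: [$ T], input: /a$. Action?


shift '/' to continue T -> T/F
Action: shift


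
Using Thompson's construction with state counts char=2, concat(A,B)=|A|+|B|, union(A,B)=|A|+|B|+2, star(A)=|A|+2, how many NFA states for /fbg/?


Syntax tree has 3 char leaf(s), 0 union(s), 0 star(s)
chars contribute 3×2 = 6; each union adds +2; each star adds +2
Total: 6 + 0 + 0 = 6 states


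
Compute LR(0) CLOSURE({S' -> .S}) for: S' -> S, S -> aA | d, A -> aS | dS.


Start: S' -> .S
For each item with dot before a nonterminal B, add B -> .γ for every B-production
Closure: [S' -> .S, S -> .aA, S -> .d]


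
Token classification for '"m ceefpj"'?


Pattern: double-quoted sequence
Type: STRING_LITERAL


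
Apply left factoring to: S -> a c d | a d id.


Common prefix: 'a'
Factored: S -> a S', S' -> c d | d id


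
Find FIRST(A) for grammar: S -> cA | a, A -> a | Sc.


Per alternative of A: FIRST(a) = {a}; FIRST(Sc) = {a, c}
FIRST(A) = {a, c}


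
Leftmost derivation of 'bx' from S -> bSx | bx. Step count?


Derivation: S => bx
Steps: 1


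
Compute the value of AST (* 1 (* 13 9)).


Evaluate inner: (* 13 9) = 117
Evaluate root: (* 1 117) = 117
Result: 117


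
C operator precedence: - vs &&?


'-' is additive (level 9); '&&' is logical AND (level 2)
Higher level binds tighter
'-' has higher precedence than '&&'


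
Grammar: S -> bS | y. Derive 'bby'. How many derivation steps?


Derivation: S => bS => bbS => bby
Steps: 3


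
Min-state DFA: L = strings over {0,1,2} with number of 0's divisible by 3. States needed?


Track (count of 0) mod 3: states 0..2, accept at 0
Minimal DFA: 3 states


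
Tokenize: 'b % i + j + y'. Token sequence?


Scan left to right, longest-match per lexeme
Tokens: ID(b), OP(%), ID(i), OP(+), ID(j), OP(+), ID(y)


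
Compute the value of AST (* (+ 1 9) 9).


Evaluate inner: (+ 1 9) = 10
Evaluate root: (* 10 9) = 90
Result: 90


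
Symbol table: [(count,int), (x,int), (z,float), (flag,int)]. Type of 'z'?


Lookup 'z' → type float


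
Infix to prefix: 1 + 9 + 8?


left-to-right (same/higher precedence on left): tree is (+ (+ 1 9) 8)
Prefix: + + 1 9 8


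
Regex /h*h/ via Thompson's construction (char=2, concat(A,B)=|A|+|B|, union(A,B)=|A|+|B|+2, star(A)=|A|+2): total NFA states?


Syntax tree has 2 char leaf(s), 0 union(s), 1 star(s)
chars contribute 2×2 = 4; each union adds +2; each star adds +2
Total: 4 + 0 + 2 = 6 states


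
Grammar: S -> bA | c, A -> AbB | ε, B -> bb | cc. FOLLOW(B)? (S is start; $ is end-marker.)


$ ∈ FOLLOW(S). For each A -> αBβ: add FIRST(β)\{ε} to FOLLOW(B); if β nullable, add FOLLOW(A).
FOLLOW(B) = {$, b}


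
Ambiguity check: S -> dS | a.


right-linear, alternatives start with distinct terminals 'd' vs 'a': unique leftmost derivation
Unambiguous


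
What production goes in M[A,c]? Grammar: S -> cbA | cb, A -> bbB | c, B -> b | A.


For [A, c]: 'c' ∈ FIRST(c)
Entry: A -> c


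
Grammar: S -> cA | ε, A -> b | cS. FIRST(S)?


Per alternative of S: FIRST(cA) = {c}; FIRST(ε) = {ε}
FIRST(S) = {c, ε}


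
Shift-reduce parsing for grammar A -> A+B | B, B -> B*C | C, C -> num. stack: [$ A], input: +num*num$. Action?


shift '+' to continue A -> A+B
Action: shift


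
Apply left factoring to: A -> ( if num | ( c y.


Common prefix: '('
Factored: A -> ( A', A' -> if num | c y


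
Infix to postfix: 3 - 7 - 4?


Left to right (same or higher precedence on left)
Postfix: 3 7 - 4 -


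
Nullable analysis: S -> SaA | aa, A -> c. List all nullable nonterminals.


A nonterminal is nullable iff some alternative derives ε (directly, or every symbol in it is nullable)
Nullable: {}


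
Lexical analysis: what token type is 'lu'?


Pattern: letter/underscore followed by alphanumerics, not a keyword
Type: IDENTIFIER


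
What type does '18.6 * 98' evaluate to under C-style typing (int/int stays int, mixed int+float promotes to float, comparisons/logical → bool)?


Operand types: float * int
Rule: mixed int/float promotes to float; int/int stays int
Result type: float


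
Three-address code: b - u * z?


Break into single-operator statements:
t1 = u * z
t2 = b - t1


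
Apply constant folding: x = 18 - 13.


18 - 13 = 5 at compile time
Optimized: x = 5


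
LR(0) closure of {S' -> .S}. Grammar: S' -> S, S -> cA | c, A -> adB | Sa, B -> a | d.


Start: S' -> .S
For each item with dot before a nonterminal B, add B -> .γ for every B-production
Closure: [S' -> .S, S -> .cA, S -> .c]


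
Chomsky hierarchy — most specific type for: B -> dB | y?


Right-linear: every RHS is a terminal or a terminal followed by one nonterminal
Classification: Type 3 (Regular)


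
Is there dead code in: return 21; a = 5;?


statement follows a return and is unreachable
Dead: 'a = 5'


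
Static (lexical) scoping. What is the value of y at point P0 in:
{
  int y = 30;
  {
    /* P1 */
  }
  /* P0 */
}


y declared in the same block as P0
y = 30


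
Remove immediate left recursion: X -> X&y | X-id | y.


Left-recursive alternatives: X&y, X-id; non-recursive: y
Introduce X': X -> yX', X' -> &yX' | -idX' | ε


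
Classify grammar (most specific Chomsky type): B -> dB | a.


Right-linear: every RHS is a terminal or a terminal followed by one nonterminal
Classification: Type 3 (Regular)


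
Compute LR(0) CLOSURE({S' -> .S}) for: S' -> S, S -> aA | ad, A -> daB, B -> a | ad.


Start: S' -> .S
For each item with dot before a nonterminal B, add B -> .γ for every B-production
Closure: [S' -> .S, S -> .aA, S -> .ad]


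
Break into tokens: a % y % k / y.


Scan left to right, longest-match per lexeme
Tokens: ID(a), OP(%), ID(y), OP(%), ID(k), OP(/), ID(y)


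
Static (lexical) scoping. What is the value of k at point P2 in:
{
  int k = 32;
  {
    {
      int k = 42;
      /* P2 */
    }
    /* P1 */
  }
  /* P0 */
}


k declared in the same block as P2
k = 42


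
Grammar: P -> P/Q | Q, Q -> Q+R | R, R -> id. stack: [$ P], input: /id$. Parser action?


shift '/' to continue P -> P/Q
Action: shift


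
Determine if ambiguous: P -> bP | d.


right-linear, alternatives start with distinct terminals 'b' vs 'd': unique leftmost derivation
Unambiguous


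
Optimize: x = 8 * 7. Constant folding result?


8 * 7 = 56 at compile time
Optimized: x = 56


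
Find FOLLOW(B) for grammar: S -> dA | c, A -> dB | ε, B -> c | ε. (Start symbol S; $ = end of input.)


$ ∈ FOLLOW(S). For each A -> αBβ: add FIRST(β)\{ε} to FOLLOW(B); if β nullable, add FOLLOW(A).
FOLLOW(B) = {$}


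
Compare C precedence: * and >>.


'*' is multiplicative (level 10); '>>' is shift (level 8)
Higher level binds tighter
'*' has higher precedence than '>>'


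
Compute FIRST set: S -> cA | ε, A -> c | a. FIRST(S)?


Per alternative of S: FIRST(cA) = {c}; FIRST(ε) = {ε}
FIRST(S) = {c, ε}


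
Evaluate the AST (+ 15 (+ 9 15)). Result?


Evaluate inner: (+ 9 15) = 24
Evaluate root: (+ 15 24) = 39
Result: 39


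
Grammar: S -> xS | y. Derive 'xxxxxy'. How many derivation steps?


Derivation: S => xS => xxS => xxxS => xxxxS => xxxxxS => xxxxxy
Steps: 6


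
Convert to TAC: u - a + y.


Break into single-operator statements:
t1 = u - a
t2 = t1 + y


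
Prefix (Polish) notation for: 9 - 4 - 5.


left-to-right (same/higher precedence on left): tree is (- (- 9 4) 5)
Prefix: - - 9 4 5


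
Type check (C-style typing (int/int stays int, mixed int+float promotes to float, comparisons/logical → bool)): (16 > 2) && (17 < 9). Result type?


Operand types: bool && bool
Rule: logical operators take bool operands and yield bool
Result type: bool


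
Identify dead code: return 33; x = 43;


statement follows a return and is unreachable
Dead: 'x = 43'


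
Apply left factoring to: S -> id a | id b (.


Common prefix: 'id'
Factored: S -> id S', S' -> a | b (


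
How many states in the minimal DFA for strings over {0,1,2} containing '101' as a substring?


KMP-style automaton: 3 progress states + 1 absorbing accept = 4
Minimal DFA: 4 states


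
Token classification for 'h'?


Pattern: letter/underscore followed by alphanumerics, not a keyword
Type: IDENTIFIER


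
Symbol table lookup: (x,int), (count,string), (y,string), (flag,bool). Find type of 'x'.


Lookup 'x' → type int


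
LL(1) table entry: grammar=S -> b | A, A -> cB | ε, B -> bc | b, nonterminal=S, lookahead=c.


For [S, c]: 'c' ∈ FIRST(A)
Entry: S -> A


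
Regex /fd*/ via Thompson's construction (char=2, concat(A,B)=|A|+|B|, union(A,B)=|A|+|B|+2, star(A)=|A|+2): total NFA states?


Syntax tree has 2 char leaf(s), 0 union(s), 1 star(s)
chars contribute 2×2 = 4; each union adds +2; each star adds +2
Total: 4 + 0 + 2 = 6 states


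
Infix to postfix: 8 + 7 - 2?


Left to right (same or higher precedence on left)
Postfix: 8 7 + 2 -


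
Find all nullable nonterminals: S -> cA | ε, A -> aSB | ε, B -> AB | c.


A nonterminal is nullable iff some alternative derives ε (directly, or every symbol in it is nullable)
Nullable: {A, S}


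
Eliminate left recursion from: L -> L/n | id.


Left-recursive alternatives: L/n; non-recursive: id
Introduce L': L -> idL', L' -> /nL' | ε


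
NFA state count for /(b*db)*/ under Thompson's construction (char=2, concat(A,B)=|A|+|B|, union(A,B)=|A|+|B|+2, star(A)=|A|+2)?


Syntax tree has 3 char leaf(s), 0 union(s), 2 star(s)
chars contribute 3×2 = 6; each union adds +2; each star adds +2
Total: 6 + 0 + 4 = 10 states


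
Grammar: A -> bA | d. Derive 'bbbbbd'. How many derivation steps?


Derivation: A => bA => bbA => bbbA => bbbbA => bbbbbA => bbbbbd
Steps: 6


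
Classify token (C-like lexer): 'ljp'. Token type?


Pattern: letter/underscore followed by alphanumerics, not a keyword
Type: IDENTIFIER


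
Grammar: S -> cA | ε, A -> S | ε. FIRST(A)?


Per alternative of A: FIRST(S) = {c, ε}; FIRST(ε) = {ε}
FIRST(A) = {c, ε}


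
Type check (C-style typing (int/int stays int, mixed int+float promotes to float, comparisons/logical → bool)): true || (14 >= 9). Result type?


Operand types: bool || bool
Rule: logical operators take bool operands and yield bool
Result type: bool


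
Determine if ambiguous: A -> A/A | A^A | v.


'v/v^v' has two parse trees (no precedence encoded between / and ^)
Ambiguous


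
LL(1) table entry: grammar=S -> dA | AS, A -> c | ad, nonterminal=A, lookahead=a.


For [A, a]: 'a' ∈ FIRST(ad)
Entry: A -> ad


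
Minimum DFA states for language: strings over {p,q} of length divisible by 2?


Track length mod 2: states 0..1, accept at 0
Minimal DFA: 2 states


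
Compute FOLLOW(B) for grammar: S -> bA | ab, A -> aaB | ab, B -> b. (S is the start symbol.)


$ ∈ FOLLOW(S). For each A -> αBβ: add FIRST(β)\{ε} to FOLLOW(B); if β nullable, add FOLLOW(A).
FOLLOW(B) = {$}


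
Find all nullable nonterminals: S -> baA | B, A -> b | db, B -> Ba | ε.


A nonterminal is nullable iff some alternative derives ε (directly, or every symbol in it is nullable)
Nullable: {B, S}


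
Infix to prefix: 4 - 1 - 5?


left-to-right (same/higher precedence on left): tree is (- (- 4 1) 5)
Prefix: - - 4 1 5


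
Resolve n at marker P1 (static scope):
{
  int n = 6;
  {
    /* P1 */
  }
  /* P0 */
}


P1's block does not declare n; resolves to the enclosing declaration at depth 0
n = 6


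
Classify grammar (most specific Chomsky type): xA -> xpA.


LHS has context (more than one symbol) and |LHS| ≤ |RHS|
Classification: Type 1 (Context-Sensitive)


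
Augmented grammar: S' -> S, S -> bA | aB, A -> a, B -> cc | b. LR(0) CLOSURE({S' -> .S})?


Start: S' -> .S
For each item with dot before a nonterminal B, add B -> .γ for every B-production
Closure: [S' -> .S, S -> .bA, S -> .aB]


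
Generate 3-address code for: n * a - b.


Break into single-operator statements:
t1 = n * a
t2 = t1 - b


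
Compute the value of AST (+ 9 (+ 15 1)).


Evaluate inner: (+ 15 1) = 16
Evaluate root: (+ 9 16) = 25
Result: 25


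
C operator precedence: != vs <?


'<' is relational (level 7); '!=' is equality (level 6)
Higher level binds tighter
'<' has higher precedence than '!='


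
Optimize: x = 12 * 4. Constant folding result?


12 * 4 = 48 at compile time
Optimized: x = 48


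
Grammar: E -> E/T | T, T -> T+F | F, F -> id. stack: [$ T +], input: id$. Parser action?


no handle; shift 'id'
Action: shift


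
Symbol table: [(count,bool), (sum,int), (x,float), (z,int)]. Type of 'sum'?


Lookup 'sum' → type int


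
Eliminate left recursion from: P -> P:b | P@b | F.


Left-recursive alternatives: P:b, P@b; non-recursive: F
Introduce P': P -> FP', P' -> :bP' | @bP' | ε


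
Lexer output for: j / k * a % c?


Scan left to right, longest-match per lexeme
Tokens: ID(j), OP(/), ID(k), OP(*), ID(a), OP(%), ID(c)


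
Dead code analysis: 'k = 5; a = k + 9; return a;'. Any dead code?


k is read by a's definition; a is returned
No dead code


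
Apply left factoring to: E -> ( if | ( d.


Common prefix: '('
Factored: E -> ( E', E' -> if | d


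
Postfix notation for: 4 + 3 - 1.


Left to right (same or higher precedence on left)
Postfix: 4 3 + 1 -


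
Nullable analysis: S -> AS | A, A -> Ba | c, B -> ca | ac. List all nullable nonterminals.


A nonterminal is nullable iff some alternative derives ε (directly, or every symbol in it is nullable)
Nullable: {}


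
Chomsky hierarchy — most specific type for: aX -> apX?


LHS has context (more than one symbol) and |LHS| ≤ |RHS|
Classification: Type 1 (Context-Sensitive)


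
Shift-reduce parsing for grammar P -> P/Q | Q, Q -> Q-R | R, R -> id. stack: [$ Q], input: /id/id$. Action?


lookahead ∉ {-} so Q won't extend; reduce P -> Q
Action: reduce (P -> Q)


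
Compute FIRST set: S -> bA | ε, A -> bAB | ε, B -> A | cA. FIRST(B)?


Per alternative of B: FIRST(A) = {b, ε}; FIRST(cA) = {c}
FIRST(B) = {b, c, ε}


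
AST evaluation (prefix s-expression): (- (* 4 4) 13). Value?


Evaluate inner: (* 4 4) = 16
Evaluate root: (- 16 13) = 3
Result: 3


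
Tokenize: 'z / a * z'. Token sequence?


Scan left to right, longest-match per lexeme
Tokens: ID(z), OP(/), ID(a), OP(*), ID(z)


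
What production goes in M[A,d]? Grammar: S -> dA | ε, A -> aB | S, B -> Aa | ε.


For [A, d]: 'd' ∈ FIRST(S)
Entry: A -> S


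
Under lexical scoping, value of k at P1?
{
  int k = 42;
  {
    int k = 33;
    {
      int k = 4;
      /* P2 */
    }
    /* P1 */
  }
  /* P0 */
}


k declared in the same block as P1
k = 33
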